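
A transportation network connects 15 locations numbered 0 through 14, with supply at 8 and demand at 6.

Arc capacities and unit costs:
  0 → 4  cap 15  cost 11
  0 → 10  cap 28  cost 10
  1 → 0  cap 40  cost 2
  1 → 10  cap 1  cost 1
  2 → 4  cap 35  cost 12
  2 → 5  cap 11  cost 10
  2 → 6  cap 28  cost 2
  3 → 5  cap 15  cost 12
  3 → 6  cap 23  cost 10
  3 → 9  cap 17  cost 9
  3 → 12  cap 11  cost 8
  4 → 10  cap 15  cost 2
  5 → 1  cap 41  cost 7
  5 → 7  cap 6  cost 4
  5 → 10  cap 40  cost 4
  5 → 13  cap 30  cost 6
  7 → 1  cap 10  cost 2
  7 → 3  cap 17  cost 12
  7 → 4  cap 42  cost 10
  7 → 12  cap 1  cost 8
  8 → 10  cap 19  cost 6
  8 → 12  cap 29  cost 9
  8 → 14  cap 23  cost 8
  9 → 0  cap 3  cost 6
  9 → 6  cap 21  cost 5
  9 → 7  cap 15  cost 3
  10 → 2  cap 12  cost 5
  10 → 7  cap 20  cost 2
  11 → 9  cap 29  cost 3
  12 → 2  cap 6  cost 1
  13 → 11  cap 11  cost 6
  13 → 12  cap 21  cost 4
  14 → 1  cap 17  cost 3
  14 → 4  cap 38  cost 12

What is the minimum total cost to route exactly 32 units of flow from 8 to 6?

Minimum cost for 32 units: 750

shortest-cost path #1: 8→12→2→6 push 6 @ unit cost 12 (adds 72)
shortest-cost path #2: 8→10→2→6 push 12 @ unit cost 13 (adds 156)
shortest-cost path #3: 8→10→7→3→6 push 7 @ unit cost 30 (adds 210)
shortest-cost path #4: 8→14→1→10→7→3→6 push 1 @ unit cost 36 (adds 36)
shortest-cost path #5: 8→14→4→10→7→3→6 push 6 @ unit cost 46 (adds 276)
total cost = 750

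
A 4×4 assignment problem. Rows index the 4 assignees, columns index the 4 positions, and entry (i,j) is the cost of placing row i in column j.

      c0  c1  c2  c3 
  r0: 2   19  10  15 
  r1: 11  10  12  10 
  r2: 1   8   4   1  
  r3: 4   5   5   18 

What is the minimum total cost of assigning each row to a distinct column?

Minimum assignment cost: 18

optimal assignment: row0→col0 (cost 2), row1→col1 (cost 10), row2→col3 (cost 1), row3→col2 (cost 5)
total = 2 + 10 + 1 + 5 = 18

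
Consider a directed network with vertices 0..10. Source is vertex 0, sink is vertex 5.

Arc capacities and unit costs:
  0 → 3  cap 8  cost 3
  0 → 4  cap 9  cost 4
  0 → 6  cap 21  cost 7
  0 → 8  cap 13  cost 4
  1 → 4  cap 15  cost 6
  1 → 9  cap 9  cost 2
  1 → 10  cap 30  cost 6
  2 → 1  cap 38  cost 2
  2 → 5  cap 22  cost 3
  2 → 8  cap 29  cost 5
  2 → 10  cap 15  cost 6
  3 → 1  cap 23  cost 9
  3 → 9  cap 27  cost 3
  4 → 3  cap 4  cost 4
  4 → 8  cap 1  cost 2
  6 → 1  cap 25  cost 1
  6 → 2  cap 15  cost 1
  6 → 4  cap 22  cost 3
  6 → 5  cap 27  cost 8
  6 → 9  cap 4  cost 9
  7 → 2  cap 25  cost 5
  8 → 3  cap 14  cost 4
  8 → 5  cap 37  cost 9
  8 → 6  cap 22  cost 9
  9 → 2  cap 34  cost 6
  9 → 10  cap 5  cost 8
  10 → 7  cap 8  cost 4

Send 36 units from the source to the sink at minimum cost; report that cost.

shortest-cost path #1: 0→6→2→5 push 15 @ unit cost 11 (adds 165)
shortest-cost path #2: 0→8→5 push 13 @ unit cost 13 (adds 169)
shortest-cost path #3: 0→6→5 push 6 @ unit cost 15 (adds 90)
shortest-cost path #4: 0→4→8→5 push 1 @ unit cost 15 (adds 15)
shortest-cost path #5: 0→3→9→2→5 push 1 @ unit cost 15 (adds 15)
total cost = 454

Minimum cost for 36 units: 454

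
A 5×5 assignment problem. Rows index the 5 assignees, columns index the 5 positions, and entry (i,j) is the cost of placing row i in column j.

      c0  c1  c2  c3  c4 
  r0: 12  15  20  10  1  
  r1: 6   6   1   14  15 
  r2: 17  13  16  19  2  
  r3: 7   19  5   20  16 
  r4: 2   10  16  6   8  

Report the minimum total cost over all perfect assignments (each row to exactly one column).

Minimum assignment cost: 25

optimal assignment: row0→col3 (cost 10), row1→col1 (cost 6), row2→col4 (cost 2), row3→col2 (cost 5), row4→col0 (cost 2)
total = 10 + 6 + 2 + 5 + 2 = 25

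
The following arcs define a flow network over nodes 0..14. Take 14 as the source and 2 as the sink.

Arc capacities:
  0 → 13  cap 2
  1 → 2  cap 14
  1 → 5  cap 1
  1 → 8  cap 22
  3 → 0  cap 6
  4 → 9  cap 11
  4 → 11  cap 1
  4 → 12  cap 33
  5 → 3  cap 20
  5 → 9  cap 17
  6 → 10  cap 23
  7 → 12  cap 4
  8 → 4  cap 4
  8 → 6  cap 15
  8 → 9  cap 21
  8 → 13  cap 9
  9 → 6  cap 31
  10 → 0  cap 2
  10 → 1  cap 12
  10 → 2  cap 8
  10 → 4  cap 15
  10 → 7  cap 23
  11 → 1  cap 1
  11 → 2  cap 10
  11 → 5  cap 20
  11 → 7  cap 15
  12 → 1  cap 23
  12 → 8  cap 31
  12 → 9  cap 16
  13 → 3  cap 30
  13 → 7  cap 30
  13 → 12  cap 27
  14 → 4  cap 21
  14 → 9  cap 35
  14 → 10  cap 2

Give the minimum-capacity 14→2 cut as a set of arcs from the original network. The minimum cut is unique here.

augment #1: 14→10→2 push 2
augment #2: 14→4→11→2 push 1
augment #3: 14→4→12→1→2 push 14
augment #4: 14→9→6→10→2 push 6
max flow = 23; residual-reachable set from 14 gives S-side
cut edges (S→T): {(1,2), (4,11), (10,2)} total cap 23

Min-cut arcs: {(1,2), (4,11), (10,2)} (total capacity 23)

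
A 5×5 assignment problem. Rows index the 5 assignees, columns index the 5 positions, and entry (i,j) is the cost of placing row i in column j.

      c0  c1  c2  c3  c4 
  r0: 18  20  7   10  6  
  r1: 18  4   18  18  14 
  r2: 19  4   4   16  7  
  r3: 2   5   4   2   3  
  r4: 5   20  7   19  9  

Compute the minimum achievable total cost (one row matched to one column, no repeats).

Minimum assignment cost: 21

optimal assignment: row0→col4 (cost 6), row1→col1 (cost 4), row2→col2 (cost 4), row3→col3 (cost 2), row4→col0 (cost 5)
total = 6 + 4 + 4 + 2 + 5 = 21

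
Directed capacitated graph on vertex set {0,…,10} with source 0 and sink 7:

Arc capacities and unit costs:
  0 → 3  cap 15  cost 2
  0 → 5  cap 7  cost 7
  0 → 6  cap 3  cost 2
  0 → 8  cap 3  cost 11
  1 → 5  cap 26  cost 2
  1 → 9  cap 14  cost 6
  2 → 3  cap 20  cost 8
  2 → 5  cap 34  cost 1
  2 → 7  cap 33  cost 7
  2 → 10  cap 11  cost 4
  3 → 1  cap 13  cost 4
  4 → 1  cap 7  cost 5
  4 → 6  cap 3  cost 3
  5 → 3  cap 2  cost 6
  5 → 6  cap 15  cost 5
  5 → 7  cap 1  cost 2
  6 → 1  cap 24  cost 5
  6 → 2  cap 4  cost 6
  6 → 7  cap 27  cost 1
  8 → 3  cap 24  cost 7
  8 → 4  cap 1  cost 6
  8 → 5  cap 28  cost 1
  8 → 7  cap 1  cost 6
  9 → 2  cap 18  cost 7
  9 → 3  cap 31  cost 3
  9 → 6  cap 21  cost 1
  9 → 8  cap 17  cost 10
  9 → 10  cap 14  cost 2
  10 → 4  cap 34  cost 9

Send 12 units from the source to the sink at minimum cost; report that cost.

shortest-cost path #1: 0→6→7 push 3 @ unit cost 3 (adds 9)
shortest-cost path #2: 0→5→7 push 1 @ unit cost 9 (adds 9)
shortest-cost path #3: 0→5→6→7 push 6 @ unit cost 13 (adds 78)
shortest-cost path #4: 0→3→1→5→6→7 push 2 @ unit cost 14 (adds 28)
total cost = 124

Minimum cost for 12 units: 124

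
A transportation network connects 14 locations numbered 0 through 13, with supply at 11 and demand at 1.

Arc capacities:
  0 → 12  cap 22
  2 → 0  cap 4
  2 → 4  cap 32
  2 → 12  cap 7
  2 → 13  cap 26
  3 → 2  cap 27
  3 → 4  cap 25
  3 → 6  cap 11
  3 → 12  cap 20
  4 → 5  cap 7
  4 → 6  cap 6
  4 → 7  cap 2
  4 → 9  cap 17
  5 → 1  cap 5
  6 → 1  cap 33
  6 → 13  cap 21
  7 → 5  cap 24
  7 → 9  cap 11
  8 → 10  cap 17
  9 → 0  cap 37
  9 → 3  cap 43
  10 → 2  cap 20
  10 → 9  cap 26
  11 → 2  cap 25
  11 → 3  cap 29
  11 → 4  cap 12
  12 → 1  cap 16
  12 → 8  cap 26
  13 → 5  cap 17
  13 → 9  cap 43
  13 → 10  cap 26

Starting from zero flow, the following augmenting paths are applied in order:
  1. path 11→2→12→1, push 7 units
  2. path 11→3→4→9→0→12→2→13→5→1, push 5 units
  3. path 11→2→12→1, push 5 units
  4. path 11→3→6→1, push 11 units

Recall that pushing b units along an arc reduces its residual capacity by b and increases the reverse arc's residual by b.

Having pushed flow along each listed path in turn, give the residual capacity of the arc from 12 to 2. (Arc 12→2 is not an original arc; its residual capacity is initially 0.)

Residual capacity of (12,2): 7

after path 1 (11→2→12→1, push 7): res(12,2)=7
after path 2 (11→3→4→9→0→12→2→13→5→1, push 5): res(12,2)=2
after path 3 (11→2→12→1, push 5): res(12,2)=7
after path 4 (11→3→6→1, push 11): res(12,2)=7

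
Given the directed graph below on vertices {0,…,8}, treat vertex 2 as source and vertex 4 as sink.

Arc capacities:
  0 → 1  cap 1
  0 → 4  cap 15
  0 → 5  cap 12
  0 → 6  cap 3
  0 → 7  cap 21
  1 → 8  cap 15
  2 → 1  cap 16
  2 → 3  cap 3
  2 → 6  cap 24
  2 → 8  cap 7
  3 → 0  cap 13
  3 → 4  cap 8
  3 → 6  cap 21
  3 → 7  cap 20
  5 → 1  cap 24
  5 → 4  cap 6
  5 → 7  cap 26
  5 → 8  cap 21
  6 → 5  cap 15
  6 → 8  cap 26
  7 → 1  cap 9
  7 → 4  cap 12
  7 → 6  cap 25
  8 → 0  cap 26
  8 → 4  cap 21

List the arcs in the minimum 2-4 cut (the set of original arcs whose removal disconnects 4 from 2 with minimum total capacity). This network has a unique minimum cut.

augment #1: 2→3→4 push 3
augment #2: 2→8→4 push 7
augment #3: 2→1→8→4 push 14
augment #4: 2→6→5→4 push 6
augment #5: 2→1→8→0→4 push 1
augment #6: 2→6→5→7→4 push 9
augment #7: 2→6→8→0→4 push 9
max flow = 49; residual-reachable set from 2 gives S-side
cut edges (S→T): {(1,8), (2,3), (2,6), (2,8)} total cap 49

Min-cut arcs: {(1,8), (2,3), (2,6), (2,8)} (total capacity 49)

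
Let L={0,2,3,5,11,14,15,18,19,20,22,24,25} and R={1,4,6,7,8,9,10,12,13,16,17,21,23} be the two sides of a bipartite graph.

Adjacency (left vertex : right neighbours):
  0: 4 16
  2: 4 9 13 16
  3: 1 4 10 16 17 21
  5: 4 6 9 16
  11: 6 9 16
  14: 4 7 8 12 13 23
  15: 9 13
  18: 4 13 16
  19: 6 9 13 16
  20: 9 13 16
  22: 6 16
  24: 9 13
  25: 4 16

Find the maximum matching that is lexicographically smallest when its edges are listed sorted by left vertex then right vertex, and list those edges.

Lex-smallest maximum matching: {(0,4), (2,9), (3,1), (5,6), (11,16), (14,7), (15,13)}

|M| = 7 (so the lex-smallest maximum matching has 7 edges)
process left vertices in ascending order; for each, take the smallest-labelled available neighbour that still permits 7 edges overall, or leave it unmatched if none does
lex-smallest matching: {0-4, 2-9, 3-1, 5-6, 11-16, 14-7, 15-13}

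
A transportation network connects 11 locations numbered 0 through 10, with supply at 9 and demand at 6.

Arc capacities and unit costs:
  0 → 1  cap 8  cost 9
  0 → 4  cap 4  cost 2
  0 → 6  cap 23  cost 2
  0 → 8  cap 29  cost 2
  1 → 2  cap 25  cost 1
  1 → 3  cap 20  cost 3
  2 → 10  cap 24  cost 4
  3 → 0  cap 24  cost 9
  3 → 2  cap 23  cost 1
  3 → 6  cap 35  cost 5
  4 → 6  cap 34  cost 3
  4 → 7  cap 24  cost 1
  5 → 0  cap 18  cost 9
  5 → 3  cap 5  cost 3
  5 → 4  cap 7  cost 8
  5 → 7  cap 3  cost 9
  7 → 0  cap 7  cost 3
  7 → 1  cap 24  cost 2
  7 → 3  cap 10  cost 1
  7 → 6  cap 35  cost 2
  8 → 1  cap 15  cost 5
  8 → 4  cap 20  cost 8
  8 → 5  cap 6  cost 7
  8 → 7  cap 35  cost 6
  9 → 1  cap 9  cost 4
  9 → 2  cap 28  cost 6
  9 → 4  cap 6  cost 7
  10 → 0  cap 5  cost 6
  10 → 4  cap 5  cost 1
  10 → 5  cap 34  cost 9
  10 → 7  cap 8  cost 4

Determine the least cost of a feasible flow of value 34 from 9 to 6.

Minimum cost for 34 units: 483

shortest-cost path #1: 9→4→6 push 6 @ unit cost 10 (adds 60)
shortest-cost path #2: 9→1→3→6 push 9 @ unit cost 12 (adds 108)
shortest-cost path #3: 9→2→10→4→6 push 5 @ unit cost 14 (adds 70)
shortest-cost path #4: 9→2→10→7→6 push 8 @ unit cost 16 (adds 128)
shortest-cost path #5: 9→2→10→0→6 push 5 @ unit cost 18 (adds 90)
shortest-cost path #6: 9→2→10→5→3→6 push 1 @ unit cost 27 (adds 27)
total cost = 483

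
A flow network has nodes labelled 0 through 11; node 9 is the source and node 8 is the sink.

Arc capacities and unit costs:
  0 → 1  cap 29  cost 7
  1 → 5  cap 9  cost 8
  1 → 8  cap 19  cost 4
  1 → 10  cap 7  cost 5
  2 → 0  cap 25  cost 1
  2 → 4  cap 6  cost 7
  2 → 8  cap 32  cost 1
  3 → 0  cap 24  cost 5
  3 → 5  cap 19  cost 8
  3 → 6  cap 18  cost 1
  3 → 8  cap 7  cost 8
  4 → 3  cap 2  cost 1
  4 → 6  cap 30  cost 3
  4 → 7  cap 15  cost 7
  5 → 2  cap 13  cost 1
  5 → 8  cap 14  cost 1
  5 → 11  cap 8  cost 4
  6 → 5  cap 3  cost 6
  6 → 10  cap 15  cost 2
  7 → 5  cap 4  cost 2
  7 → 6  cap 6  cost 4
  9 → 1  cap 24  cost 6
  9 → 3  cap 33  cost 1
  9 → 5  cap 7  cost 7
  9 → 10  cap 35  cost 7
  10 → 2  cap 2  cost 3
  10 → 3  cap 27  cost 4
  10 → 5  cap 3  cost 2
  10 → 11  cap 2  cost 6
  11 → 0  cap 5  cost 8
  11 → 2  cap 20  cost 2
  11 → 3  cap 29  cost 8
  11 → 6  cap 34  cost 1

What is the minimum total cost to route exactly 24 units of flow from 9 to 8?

Minimum cost for 24 units: 203

shortest-cost path #1: 9→3→6→10→5→8 push 3 @ unit cost 7 (adds 21)
shortest-cost path #2: 9→5→8 push 7 @ unit cost 8 (adds 56)
shortest-cost path #3: 9→3→6→10→2→8 push 2 @ unit cost 8 (adds 16)
shortest-cost path #4: 9→3→8 push 7 @ unit cost 9 (adds 63)
shortest-cost path #5: 9→3→6→5→8 push 3 @ unit cost 9 (adds 27)
shortest-cost path #6: 9→1→8 push 2 @ unit cost 10 (adds 20)
total cost = 203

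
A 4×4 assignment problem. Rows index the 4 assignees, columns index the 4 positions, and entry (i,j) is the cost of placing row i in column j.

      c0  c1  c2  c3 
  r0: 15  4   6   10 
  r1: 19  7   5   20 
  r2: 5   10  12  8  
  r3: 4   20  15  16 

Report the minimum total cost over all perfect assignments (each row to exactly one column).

optimal assignment: row0→col1 (cost 4), row1→col2 (cost 5), row2→col3 (cost 8), row3→col0 (cost 4)
total = 4 + 5 + 8 + 4 = 21

Minimum assignment cost: 21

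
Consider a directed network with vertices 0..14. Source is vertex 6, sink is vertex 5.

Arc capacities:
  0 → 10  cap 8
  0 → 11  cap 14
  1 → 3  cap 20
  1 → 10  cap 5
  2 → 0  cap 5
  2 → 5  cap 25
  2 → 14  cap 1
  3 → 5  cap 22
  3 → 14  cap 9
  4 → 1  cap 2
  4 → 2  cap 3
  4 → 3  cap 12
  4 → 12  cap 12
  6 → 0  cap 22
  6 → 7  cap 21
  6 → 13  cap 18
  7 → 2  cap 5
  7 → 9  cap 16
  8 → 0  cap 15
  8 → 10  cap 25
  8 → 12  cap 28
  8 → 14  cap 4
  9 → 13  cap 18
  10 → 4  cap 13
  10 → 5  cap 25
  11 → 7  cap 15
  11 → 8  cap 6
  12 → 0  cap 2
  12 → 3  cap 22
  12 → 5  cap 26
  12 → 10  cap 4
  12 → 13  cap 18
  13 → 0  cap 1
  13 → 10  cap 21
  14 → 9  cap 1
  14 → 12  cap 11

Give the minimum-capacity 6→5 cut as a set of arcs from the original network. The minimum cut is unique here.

Min-cut arcs: {(0,10), (7,2), (11,8), (13,10)} (total capacity 40)

augment #1: 6→0→10→5 push 8
augment #2: 6→7→2→5 push 5
augment #3: 6→13→10→5 push 17
augment #4: 6→0→11→8→12→5 push 6
augment #5: 6→13→10→4→2→5 push 1
augment #6: 6→7→9→13→10→4→2→5 push 2
augment #7: 6→7→9→13→10→4→3→5 push 1
max flow = 40; residual-reachable set from 6 gives S-side
cut edges (S→T): {(0,10), (7,2), (11,8), (13,10)} total cap 40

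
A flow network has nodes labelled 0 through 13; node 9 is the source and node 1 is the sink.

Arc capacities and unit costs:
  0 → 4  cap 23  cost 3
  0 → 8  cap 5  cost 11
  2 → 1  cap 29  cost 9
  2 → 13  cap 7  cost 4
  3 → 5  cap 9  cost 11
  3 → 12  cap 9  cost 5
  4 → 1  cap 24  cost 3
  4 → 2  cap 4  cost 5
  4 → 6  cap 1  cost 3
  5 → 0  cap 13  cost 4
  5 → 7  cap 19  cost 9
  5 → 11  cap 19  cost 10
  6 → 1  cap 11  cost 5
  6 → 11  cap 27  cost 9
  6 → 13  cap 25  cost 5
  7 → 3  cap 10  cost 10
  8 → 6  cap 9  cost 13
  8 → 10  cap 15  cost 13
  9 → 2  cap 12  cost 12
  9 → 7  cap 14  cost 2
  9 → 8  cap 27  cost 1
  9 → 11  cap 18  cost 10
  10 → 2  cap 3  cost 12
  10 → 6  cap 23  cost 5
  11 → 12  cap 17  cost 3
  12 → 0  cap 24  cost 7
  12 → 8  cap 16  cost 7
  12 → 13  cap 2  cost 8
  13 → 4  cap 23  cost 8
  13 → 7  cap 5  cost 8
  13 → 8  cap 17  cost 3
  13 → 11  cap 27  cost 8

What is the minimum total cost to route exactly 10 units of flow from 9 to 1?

shortest-cost path #1: 9→8→6→1 push 9 @ unit cost 19 (adds 171)
shortest-cost path #2: 9→2→1 push 1 @ unit cost 21 (adds 21)
total cost = 192

Minimum cost for 10 units: 192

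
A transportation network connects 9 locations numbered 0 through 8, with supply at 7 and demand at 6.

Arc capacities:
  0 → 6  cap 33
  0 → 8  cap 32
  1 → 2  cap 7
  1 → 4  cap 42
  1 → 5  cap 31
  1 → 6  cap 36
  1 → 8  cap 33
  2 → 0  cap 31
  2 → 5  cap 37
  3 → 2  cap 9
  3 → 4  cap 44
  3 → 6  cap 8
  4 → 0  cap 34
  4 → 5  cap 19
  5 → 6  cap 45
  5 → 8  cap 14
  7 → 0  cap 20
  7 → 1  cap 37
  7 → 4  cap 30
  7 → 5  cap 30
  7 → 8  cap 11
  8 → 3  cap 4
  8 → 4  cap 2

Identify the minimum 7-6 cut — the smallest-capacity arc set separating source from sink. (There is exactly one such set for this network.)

augment #1: 7→0→6 push 20
augment #2: 7→1→6 push 36
augment #3: 7→5→6 push 30
augment #4: 7→1→5→6 push 1
augment #5: 7→4→0→6 push 13
augment #6: 7→4→5→6 push 14
augment #7: 7→8→3→6 push 4
max flow = 118; residual-reachable set from 7 gives S-side
cut edges (S→T): {(0,6), (1,6), (5,6), (8,3)} total cap 118

Min-cut arcs: {(0,6), (1,6), (5,6), (8,3)} (total capacity 118)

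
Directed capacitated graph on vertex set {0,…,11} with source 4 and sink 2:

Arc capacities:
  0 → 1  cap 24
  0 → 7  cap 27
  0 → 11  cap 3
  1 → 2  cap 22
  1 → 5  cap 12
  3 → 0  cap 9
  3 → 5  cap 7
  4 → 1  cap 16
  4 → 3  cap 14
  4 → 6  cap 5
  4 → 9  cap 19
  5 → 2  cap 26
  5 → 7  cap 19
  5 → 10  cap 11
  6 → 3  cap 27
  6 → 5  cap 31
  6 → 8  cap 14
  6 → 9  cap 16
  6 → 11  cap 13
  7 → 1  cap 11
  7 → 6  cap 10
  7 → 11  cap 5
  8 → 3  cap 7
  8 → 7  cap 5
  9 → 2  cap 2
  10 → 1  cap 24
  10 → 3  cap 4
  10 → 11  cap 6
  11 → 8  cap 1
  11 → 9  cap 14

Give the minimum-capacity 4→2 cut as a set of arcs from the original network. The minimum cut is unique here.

Min-cut arcs: {(4,1), (4,3), (4,6), (9,2)} (total capacity 37)

augment #1: 4→1→2 push 16
augment #2: 4→9→2 push 2
augment #3: 4→3→5→2 push 7
augment #4: 4→6→5→2 push 5
augment #5: 4→3→0→1→2 push 6
augment #6: 4→3→0→1→5→2 push 1
max flow = 37; residual-reachable set from 4 gives S-side
cut edges (S→T): {(4,1), (4,3), (4,6), (9,2)} total cap 37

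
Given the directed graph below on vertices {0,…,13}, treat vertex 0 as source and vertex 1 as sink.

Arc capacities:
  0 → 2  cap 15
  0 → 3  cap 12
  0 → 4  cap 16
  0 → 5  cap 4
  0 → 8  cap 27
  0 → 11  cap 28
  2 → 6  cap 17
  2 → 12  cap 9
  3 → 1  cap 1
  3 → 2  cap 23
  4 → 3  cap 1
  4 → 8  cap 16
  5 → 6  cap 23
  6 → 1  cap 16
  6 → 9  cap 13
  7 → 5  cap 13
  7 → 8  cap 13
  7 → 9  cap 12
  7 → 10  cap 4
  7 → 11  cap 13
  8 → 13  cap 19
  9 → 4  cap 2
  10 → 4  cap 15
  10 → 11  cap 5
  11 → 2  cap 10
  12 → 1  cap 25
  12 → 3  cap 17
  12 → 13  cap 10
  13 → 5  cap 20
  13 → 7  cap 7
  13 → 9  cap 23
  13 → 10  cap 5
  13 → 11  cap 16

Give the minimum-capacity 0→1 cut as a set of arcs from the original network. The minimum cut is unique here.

Min-cut arcs: {(2,12), (3,1), (6,1)} (total capacity 26)

augment #1: 0→3→1 push 1
augment #2: 0→2→6→1 push 15
augment #3: 0→5→6→1 push 1
augment #4: 0→3→2→12→1 push 9
max flow = 26; residual-reachable set from 0 gives S-side
cut edges (S→T): {(2,12), (3,1), (6,1)} total cap 26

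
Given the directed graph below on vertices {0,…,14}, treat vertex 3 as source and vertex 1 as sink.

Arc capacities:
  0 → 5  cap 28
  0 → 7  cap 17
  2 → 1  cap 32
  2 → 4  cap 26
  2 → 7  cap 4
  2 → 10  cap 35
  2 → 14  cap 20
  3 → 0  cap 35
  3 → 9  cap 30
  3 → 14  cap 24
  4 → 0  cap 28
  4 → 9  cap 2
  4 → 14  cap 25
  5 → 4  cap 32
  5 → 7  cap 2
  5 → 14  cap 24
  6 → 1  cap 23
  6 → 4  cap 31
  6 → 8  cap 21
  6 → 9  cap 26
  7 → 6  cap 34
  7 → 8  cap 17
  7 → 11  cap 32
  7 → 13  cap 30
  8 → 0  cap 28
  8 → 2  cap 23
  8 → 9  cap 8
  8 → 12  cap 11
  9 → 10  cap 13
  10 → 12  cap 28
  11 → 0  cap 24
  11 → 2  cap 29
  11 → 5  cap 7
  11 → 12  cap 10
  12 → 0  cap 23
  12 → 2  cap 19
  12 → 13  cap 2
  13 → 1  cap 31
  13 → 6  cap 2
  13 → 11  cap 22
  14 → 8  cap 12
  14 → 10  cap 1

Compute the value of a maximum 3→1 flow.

Maximum flow value: 45

augment #1: 3→0→7→6→1 bottleneck 17, total now 17
augment #2: 3→14→8→2→1 bottleneck 12, total now 29
augment #3: 3→0→5→7→6→1 bottleneck 2, total now 31
augment #4: 3→9→10→12→2→1 bottleneck 13, total now 44
augment #5: 3→14→10→12→2→1 bottleneck 1, total now 45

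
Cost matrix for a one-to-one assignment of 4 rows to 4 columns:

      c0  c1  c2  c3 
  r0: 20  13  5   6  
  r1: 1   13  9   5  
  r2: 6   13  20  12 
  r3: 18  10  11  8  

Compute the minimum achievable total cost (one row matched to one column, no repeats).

Minimum assignment cost: 26

optimal assignment: row0→col2 (cost 5), row1→col3 (cost 5), row2→col0 (cost 6), row3→col1 (cost 10)
total = 5 + 5 + 6 + 10 = 26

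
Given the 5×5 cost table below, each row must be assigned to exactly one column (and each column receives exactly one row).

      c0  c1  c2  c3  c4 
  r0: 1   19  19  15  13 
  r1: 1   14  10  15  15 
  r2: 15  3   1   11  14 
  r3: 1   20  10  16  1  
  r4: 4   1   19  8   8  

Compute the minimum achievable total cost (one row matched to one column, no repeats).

Minimum assignment cost: 19

one of 2 optimal assignments: row0→col0 (cost 1), row1→col3 (cost 15), row2→col2 (cost 1), row3→col4 (cost 1), row4→col1 (cost 1)
total = 1 + 15 + 1 + 1 + 1 = 19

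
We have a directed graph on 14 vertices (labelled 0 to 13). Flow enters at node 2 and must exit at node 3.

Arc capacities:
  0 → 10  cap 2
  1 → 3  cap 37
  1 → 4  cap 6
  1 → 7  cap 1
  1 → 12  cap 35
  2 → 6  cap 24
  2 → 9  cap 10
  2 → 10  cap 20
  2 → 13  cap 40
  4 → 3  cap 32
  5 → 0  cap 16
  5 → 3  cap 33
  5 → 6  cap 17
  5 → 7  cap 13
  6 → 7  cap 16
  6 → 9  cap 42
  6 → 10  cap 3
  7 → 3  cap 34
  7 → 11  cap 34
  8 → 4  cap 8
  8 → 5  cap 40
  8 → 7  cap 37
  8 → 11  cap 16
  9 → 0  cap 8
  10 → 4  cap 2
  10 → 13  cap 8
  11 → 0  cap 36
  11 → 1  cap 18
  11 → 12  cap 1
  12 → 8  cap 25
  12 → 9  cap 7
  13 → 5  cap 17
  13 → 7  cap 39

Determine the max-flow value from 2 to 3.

augment #1: 2→6→7→3 bottleneck 16, total now 16
augment #2: 2→10→4→3 bottleneck 2, total now 18
augment #3: 2→13→5→3 bottleneck 17, total now 35
augment #4: 2→13→7→3 bottleneck 18, total now 53
augment #5: 2→13→7→11→1→3 bottleneck 5, total now 58
augment #6: 2→10→13→7→11→1→3 bottleneck 8, total now 66

Maximum flow value: 66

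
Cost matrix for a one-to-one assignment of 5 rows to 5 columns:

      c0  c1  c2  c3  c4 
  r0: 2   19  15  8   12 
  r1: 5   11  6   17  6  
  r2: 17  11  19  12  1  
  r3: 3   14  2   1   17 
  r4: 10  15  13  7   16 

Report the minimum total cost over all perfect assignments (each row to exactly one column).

optimal assignment: row0→col0 (cost 2), row1→col1 (cost 11), row2→col4 (cost 1), row3→col2 (cost 2), row4→col3 (cost 7)
total = 2 + 11 + 1 + 2 + 7 = 23

Minimum assignment cost: 23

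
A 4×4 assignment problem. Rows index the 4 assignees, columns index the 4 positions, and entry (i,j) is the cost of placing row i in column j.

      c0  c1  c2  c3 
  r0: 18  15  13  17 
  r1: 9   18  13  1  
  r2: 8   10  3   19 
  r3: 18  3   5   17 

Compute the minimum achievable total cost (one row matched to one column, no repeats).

Minimum assignment cost: 25

one of 2 optimal assignments: row0→col0 (cost 18), row1→col3 (cost 1), row2→col2 (cost 3), row3→col1 (cost 3)
total = 18 + 1 + 3 + 3 = 25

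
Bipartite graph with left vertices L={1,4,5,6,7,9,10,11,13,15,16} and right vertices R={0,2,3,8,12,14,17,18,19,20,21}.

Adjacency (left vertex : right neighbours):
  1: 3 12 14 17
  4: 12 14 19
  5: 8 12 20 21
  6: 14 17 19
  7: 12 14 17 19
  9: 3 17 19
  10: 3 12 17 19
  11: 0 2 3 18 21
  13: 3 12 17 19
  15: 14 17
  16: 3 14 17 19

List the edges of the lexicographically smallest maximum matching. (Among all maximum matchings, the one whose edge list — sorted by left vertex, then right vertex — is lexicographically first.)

|M| = 7 (so the lex-smallest maximum matching has 7 edges)
process left vertices in ascending order; for each, take the smallest-labelled available neighbour that still permits 7 edges overall, or leave it unmatched if none does
lex-smallest matching: {1-3, 4-12, 5-8, 6-14, 7-17, 9-19, 11-0}

Lex-smallest maximum matching: {(1,3), (4,12), (5,8), (6,14), (7,17), (9,19), (11,0)}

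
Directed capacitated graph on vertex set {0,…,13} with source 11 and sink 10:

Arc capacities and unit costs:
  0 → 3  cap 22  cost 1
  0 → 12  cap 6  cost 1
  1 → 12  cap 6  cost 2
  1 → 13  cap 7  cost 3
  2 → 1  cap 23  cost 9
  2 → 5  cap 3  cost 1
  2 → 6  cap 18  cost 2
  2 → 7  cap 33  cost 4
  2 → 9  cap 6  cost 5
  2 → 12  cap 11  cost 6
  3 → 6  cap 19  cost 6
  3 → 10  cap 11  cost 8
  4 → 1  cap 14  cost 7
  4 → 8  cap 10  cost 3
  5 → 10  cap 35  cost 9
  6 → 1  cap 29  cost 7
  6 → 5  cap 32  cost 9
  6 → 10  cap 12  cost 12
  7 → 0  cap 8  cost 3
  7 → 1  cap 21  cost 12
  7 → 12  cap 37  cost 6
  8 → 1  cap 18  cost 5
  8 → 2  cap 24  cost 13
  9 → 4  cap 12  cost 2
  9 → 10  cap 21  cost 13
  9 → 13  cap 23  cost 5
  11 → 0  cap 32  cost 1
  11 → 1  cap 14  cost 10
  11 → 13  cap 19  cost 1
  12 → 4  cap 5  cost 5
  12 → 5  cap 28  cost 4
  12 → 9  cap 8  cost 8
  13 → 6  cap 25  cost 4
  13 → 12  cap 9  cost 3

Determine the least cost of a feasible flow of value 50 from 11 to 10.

Minimum cost for 50 units: 869

shortest-cost path #1: 11→0→3→10 push 11 @ unit cost 10 (adds 110)
shortest-cost path #2: 11→0→12→5→10 push 6 @ unit cost 15 (adds 90)
shortest-cost path #3: 11→13→6→10 push 12 @ unit cost 17 (adds 204)
shortest-cost path #4: 11→13→12→5→10 push 7 @ unit cost 17 (adds 119)
shortest-cost path #5: 11→0→3→6→13→12→5→10 push 2 @ unit cost 20 (adds 40)
shortest-cost path #6: 11→1→12→5→10 push 6 @ unit cost 25 (adds 150)
shortest-cost path #7: 11→0→3→6→5→10 push 6 @ unit cost 26 (adds 156)
total cost = 869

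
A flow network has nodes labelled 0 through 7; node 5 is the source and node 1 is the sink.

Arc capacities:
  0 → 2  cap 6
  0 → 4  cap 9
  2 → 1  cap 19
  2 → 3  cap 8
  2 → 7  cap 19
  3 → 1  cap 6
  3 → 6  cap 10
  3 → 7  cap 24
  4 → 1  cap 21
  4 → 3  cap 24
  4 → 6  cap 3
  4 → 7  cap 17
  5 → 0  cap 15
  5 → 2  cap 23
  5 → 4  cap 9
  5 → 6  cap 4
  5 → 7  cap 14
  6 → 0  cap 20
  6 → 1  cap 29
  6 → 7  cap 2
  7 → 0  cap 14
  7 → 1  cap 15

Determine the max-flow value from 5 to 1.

augment #1: 5→2→1 bottleneck 19, total now 19
augment #2: 5→4→1 bottleneck 9, total now 28
augment #3: 5→6→1 bottleneck 4, total now 32
augment #4: 5→7→1 bottleneck 14, total now 46
augment #5: 5→0→4→1 bottleneck 9, total now 55
augment #6: 5→2→3→1 bottleneck 4, total now 59
augment #7: 5→0→2→3→1 bottleneck 2, total now 61
augment #8: 5→0→2→7→1 bottleneck 1, total now 62
augment #9: 5→0→2→3→6→1 bottleneck 2, total now 64

Maximum flow value: 64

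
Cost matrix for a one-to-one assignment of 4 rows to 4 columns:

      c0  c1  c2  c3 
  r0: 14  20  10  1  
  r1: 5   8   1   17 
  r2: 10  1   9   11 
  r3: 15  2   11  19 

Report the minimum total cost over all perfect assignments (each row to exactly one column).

optimal assignment: row0→col3 (cost 1), row1→col2 (cost 1), row2→col0 (cost 10), row3→col1 (cost 2)
total = 1 + 1 + 10 + 2 = 14

Minimum assignment cost: 14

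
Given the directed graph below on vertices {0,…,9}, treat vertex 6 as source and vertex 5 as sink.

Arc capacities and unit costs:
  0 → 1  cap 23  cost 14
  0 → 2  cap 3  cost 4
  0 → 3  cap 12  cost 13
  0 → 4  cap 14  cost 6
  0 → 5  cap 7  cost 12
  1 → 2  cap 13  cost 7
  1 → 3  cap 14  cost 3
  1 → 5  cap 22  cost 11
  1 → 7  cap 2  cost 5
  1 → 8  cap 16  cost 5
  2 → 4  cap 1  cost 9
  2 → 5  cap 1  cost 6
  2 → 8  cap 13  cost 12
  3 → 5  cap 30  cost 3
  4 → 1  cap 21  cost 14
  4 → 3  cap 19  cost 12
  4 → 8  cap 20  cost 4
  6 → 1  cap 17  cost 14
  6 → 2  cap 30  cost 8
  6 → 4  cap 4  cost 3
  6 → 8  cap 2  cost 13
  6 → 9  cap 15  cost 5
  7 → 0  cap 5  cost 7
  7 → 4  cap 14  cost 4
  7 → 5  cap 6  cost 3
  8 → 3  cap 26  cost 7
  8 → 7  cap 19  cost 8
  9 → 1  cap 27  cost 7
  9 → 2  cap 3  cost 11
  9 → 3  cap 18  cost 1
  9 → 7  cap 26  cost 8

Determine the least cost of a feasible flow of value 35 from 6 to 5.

Minimum cost for 35 units: 522

shortest-cost path #1: 6→9→3→5 push 15 @ unit cost 9 (adds 135)
shortest-cost path #2: 6→2→5 push 1 @ unit cost 14 (adds 14)
shortest-cost path #3: 6→4→8→3→5 push 4 @ unit cost 17 (adds 68)
shortest-cost path #4: 6→1→3→5 push 11 @ unit cost 20 (adds 220)
shortest-cost path #5: 6→1→3→8→7→5 push 3 @ unit cost 21 (adds 63)
shortest-cost path #6: 6→1→7→5 push 1 @ unit cost 22 (adds 22)
total cost = 522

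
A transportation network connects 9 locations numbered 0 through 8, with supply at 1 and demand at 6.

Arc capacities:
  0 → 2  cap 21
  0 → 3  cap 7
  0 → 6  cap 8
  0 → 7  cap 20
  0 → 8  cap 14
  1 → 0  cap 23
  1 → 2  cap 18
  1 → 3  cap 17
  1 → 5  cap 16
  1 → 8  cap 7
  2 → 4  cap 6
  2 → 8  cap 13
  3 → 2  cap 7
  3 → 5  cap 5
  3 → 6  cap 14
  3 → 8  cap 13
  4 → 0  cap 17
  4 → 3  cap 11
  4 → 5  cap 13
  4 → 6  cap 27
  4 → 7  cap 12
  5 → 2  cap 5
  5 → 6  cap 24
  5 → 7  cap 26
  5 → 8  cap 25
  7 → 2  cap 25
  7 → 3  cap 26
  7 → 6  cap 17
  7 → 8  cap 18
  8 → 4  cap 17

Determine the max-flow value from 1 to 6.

augment #1: 1→0→6 bottleneck 8, total now 8
augment #2: 1→3→6 bottleneck 14, total now 22
augment #3: 1→5→6 bottleneck 16, total now 38
augment #4: 1→0→7→6 bottleneck 15, total now 53
augment #5: 1→2→4→6 bottleneck 6, total now 59
augment #6: 1→3→5→6 bottleneck 3, total now 62
augment #7: 1→8→4→6 bottleneck 7, total now 69
augment #8: 1→2→8→4→6 bottleneck 10, total now 79

Maximum flow value: 79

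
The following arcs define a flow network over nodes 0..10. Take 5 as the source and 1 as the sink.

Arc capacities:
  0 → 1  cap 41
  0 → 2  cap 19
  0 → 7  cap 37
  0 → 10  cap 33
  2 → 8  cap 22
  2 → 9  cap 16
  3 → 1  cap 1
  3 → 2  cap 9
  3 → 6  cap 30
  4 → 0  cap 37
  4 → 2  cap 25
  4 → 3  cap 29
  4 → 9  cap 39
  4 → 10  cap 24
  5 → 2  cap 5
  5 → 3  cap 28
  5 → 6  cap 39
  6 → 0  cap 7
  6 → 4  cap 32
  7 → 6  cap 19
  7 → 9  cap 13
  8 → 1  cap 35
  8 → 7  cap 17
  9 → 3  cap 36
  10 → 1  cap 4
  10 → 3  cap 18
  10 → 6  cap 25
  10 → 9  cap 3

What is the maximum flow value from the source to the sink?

augment #1: 5→3→1 bottleneck 1, total now 1
augment #2: 5→2→8→1 bottleneck 5, total now 6
augment #3: 5→6→0→1 bottleneck 7, total now 13
augment #4: 5→3→2→8→1 bottleneck 9, total now 22
augment #5: 5→6→4→0→1 bottleneck 32, total now 54

Maximum flow value: 54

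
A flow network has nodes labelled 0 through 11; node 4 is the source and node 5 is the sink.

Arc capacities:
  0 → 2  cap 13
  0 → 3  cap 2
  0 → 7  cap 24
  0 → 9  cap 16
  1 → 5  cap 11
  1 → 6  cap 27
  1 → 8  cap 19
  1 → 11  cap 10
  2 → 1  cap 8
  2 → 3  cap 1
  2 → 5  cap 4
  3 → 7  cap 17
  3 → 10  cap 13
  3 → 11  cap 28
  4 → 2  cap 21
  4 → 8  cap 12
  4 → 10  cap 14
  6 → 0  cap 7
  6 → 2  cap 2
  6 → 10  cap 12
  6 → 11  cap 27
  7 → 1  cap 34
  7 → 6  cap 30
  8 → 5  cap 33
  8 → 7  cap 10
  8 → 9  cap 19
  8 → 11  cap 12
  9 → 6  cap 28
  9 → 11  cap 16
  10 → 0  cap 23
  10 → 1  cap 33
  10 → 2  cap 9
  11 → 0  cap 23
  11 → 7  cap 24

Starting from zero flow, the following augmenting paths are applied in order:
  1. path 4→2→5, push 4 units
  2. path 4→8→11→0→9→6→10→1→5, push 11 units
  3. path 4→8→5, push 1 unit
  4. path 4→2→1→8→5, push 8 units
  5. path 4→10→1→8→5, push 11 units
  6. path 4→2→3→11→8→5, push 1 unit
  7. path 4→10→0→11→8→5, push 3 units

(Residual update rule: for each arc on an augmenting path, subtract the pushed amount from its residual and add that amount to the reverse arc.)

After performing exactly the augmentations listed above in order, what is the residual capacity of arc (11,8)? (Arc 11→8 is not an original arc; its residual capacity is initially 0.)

Residual capacity of (11,8): 7

after path 1 (4→2→5, push 4): res(11,8)=0
after path 2 (4→8→11→0→9→6→10→1→5, push 11): res(11,8)=11
after path 3 (4→8→5, push 1): res(11,8)=11
after path 4 (4→2→1→8→5, push 8): res(11,8)=11
after path 5 (4→10→1→8→5, push 11): res(11,8)=11
after path 6 (4→2→3→11→8→5, push 1): res(11,8)=10
after path 7 (4→10→0→11→8→5, push 3): res(11,8)=7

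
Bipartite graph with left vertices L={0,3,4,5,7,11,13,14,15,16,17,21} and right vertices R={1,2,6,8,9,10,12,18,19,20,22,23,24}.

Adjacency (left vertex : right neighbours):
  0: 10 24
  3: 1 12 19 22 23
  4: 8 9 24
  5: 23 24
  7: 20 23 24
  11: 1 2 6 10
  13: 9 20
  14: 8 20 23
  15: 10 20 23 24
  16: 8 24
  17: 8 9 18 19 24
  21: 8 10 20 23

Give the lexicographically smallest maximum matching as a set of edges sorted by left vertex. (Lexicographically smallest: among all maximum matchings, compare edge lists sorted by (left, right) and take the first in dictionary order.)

Lex-smallest maximum matching: {(0,10), (3,1), (4,8), (5,23), (7,20), (11,2), (13,9), (15,24), (17,18)}

|M| = 9 (so the lex-smallest maximum matching has 9 edges)
process left vertices in ascending order; for each, take the smallest-labelled available neighbour that still permits 9 edges overall, or leave it unmatched if none does
lex-smallest matching: {0-10, 3-1, 4-8, 5-23, 7-20, 11-2, 13-9, 15-24, 17-18}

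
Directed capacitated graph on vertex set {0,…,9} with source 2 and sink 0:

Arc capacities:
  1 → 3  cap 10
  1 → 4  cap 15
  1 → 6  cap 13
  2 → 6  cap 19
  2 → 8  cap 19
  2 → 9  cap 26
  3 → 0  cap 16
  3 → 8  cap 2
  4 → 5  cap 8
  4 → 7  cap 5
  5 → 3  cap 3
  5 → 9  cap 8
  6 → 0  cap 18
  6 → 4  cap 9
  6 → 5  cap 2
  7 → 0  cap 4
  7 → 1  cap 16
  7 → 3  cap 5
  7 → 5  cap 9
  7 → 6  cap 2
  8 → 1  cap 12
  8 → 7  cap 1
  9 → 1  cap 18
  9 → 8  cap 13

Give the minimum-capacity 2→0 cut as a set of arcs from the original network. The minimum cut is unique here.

Min-cut arcs: {(1,3), (4,7), (5,3), (6,0), (8,7)} (total capacity 37)

augment #1: 2→6→0 push 18
augment #2: 2→8→7→0 push 1
augment #3: 2→6→4→7→0 push 1
augment #4: 2→8→1→3→0 push 10
augment #5: 2→8→1→4→7→0 push 2
augment #6: 2→9→1→4→5→3→0 push 3
augment #7: 2→9→1→4→7→3→0 push 2
max flow = 37; residual-reachable set from 2 gives S-side
cut edges (S→T): {(1,3), (4,7), (5,3), (6,0), (8,7)} total cap 37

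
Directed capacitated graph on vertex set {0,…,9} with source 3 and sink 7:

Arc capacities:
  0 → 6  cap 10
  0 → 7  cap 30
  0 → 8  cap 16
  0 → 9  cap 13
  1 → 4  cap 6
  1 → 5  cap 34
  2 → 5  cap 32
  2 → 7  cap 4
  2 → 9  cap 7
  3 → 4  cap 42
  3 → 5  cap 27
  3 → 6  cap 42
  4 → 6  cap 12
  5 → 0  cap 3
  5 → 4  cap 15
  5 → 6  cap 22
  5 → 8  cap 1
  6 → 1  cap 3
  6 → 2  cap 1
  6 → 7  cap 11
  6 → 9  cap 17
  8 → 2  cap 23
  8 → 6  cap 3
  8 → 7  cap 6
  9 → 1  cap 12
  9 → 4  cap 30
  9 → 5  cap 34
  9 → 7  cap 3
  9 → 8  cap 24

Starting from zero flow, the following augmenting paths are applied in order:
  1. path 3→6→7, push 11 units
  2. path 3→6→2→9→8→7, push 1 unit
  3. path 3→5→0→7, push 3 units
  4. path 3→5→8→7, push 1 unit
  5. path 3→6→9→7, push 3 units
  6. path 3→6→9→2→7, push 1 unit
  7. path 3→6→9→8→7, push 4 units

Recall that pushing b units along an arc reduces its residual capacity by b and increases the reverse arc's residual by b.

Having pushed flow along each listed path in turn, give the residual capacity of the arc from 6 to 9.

after path 1 (3→6→7, push 11): res(6,9)=17
after path 2 (3→6→2→9→8→7, push 1): res(6,9)=17
after path 3 (3→5→0→7, push 3): res(6,9)=17
after path 4 (3→5→8→7, push 1): res(6,9)=17
after path 5 (3→6→9→7, push 3): res(6,9)=14
after path 6 (3→6→9→2→7, push 1): res(6,9)=13
after path 7 (3→6→9→8→7, push 4): res(6,9)=9

Residual capacity of (6,9): 9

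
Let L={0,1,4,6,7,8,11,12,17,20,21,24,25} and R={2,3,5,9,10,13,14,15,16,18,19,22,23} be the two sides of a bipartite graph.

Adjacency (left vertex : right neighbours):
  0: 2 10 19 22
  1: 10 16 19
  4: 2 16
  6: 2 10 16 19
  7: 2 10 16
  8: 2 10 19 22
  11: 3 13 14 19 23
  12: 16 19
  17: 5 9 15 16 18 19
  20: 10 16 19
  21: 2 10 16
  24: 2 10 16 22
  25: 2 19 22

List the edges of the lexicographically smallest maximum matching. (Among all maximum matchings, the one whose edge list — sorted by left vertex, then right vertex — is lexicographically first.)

|M| = 7 (so the lex-smallest maximum matching has 7 edges)
process left vertices in ascending order; for each, take the smallest-labelled available neighbour that still permits 7 edges overall, or leave it unmatched if none does
lex-smallest matching: {0-2, 1-10, 4-16, 6-19, 8-22, 11-3, 17-5}

Lex-smallest maximum matching: {(0,2), (1,10), (4,16), (6,19), (8,22), (11,3), (17,5)}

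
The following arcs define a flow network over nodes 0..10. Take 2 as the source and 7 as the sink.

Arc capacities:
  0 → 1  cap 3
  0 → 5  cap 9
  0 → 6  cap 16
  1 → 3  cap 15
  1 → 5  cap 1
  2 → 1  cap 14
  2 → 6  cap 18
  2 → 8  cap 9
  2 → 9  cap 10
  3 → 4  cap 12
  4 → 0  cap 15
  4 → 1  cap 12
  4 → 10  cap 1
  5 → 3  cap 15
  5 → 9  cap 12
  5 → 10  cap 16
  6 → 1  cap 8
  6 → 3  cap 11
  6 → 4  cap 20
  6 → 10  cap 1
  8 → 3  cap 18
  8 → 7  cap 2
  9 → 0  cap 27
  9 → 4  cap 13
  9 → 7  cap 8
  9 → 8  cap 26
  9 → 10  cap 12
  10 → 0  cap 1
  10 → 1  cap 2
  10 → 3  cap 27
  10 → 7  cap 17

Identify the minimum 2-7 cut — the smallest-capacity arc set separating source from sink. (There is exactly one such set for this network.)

Min-cut arcs: {(0,5), (1,5), (2,9), (4,10), (6,10), (8,7)} (total capacity 24)

augment #1: 2→8→7 push 2
augment #2: 2→9→7 push 8
augment #3: 2→6→10→7 push 1
augment #4: 2→9→10→7 push 2
augment #5: 2→1→5→10→7 push 1
augment #6: 2→6→4→10→7 push 1
augment #7: 2→6→4→0→5→10→7 push 9
max flow = 24; residual-reachable set from 2 gives S-side
cut edges (S→T): {(0,5), (1,5), (2,9), (4,10), (6,10), (8,7)} total cap 24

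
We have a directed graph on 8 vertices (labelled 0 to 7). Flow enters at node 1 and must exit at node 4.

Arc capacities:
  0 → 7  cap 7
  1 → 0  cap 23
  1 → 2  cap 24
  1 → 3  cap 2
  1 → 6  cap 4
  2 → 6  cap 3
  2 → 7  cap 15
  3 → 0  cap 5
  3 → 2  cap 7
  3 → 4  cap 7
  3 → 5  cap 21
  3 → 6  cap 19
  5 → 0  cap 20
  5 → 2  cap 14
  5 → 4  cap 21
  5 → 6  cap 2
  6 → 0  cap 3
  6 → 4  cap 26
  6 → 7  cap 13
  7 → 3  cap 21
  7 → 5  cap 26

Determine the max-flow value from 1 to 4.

augment #1: 1→3→4 bottleneck 2, total now 2
augment #2: 1→6→4 bottleneck 4, total now 6
augment #3: 1→2→6→4 bottleneck 3, total now 9
augment #4: 1→0→7→3→4 bottleneck 5, total now 14
augment #5: 1→0→7→5→4 bottleneck 2, total now 16
augment #6: 1→2→7→5→4 bottleneck 15, total now 31

Maximum flow value: 31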